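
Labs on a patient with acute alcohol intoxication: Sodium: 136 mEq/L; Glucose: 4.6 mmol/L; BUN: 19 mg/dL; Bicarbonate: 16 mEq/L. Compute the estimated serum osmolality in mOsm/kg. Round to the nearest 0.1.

Calculated osmolality = 2·Na + glucose + BUN/2.8
= 2·136 + 4.6 + 19/2.8
= 272 + 4.60 + 6.79
= 283.39 mOsm/kg

283.4 mOsm/kg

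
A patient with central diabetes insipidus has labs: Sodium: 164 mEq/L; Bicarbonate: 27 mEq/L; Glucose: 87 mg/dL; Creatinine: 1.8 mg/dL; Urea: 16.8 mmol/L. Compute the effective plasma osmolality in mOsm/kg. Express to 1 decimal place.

332.8 mOsm/kg

Effective osmolality excludes urea (freely permeant across cell membranes):
2·Na + glucose/18
= 2·164 + 87/18
= 328 + 4.83
= 332.83 mOsm/kg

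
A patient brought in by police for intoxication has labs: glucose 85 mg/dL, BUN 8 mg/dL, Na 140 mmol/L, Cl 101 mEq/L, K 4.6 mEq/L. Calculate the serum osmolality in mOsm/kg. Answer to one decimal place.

287.6 mOsm/kg

Calculated osmolality = 2·Na + glucose/18 + BUN/2.8
= 2·140 + 85/18 + 8/2.8
= 280 + 4.72 + 2.86
= 287.58 mOsm/kg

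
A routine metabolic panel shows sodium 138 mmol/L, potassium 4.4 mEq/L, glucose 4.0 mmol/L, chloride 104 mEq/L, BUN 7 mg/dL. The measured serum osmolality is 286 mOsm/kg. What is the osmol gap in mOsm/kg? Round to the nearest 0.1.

Calculated osmolality = 2·Na + glucose + BUN/2.8
= 2·138 + 4 + 7/2.8
= 276 + 4 + 2.50
= 282.5 mOsm/kg ≈ 282.5 mOsm/kg
Osmolar gap = measured − calculated = 286 − 282.5 = 3.5 mOsm/kg

3.5 mOsm/kg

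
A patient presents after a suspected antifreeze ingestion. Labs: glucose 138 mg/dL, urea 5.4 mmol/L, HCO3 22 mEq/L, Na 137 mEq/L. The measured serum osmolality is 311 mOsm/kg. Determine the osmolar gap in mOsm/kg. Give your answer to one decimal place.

23.9 mOsm/kg

Calculated osmolality = 2·Na + glucose/18 + urea
= 2·137 + 138/18 + 5.4
= 274 + 7.67 + 5.40
= 287.07 mOsm/kg ≈ 287.1 mOsm/kg
Osmolar gap = measured − calculated = 311 − 287.1 = 23.9 mOsm/kg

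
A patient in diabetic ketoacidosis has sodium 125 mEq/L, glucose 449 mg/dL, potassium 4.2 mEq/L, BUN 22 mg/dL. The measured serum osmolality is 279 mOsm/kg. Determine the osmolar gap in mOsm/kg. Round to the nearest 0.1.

-3.8 mOsm/kg

Calculated osmolality = 2·Na + glucose/18 + BUN/2.8
= 2·125 + 449/18 + 22/2.8
= 250 + 24.94 + 7.86
= 282.8 mOsm/kg ≈ 282.8 mOsm/kg
Osmolar gap = measured − calculated = 279 − 282.8 = -3.8 mOsm/kg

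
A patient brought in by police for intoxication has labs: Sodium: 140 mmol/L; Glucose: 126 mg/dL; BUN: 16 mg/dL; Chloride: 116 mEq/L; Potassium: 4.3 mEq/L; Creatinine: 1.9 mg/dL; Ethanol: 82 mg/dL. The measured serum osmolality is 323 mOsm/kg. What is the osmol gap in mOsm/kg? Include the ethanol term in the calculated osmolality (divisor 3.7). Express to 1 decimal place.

8.1 mOsm/kg

Calculated osmolality = 2·Na + glucose/18 + BUN/2.8 + ethanol/3.7
= 2·140 + 126/18 + 16/2.8 + 82/3.7
= 280 + 7 + 5.71 + 22.16
= 314.87 mOsm/kg ≈ 314.9 mOsm/kg
Osmolar gap = measured − calculated = 323 − 314.9 = 8.1 mOsm/kg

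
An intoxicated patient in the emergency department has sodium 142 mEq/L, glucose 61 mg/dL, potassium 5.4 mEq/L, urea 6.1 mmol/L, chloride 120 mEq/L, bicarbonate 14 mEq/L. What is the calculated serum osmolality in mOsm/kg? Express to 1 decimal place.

293.5 mOsm/kg

Calculated osmolality = 2·Na + glucose/18 + urea
= 2·142 + 61/18 + 6.1
= 284 + 3.39 + 6.10
= 293.49 mOsm/kg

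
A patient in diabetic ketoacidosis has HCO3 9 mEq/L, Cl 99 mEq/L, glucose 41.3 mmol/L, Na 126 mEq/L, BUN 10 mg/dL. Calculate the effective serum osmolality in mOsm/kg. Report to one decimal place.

Effective osmolality excludes urea (freely permeant across cell membranes):
2·Na + glucose
= 2·126 + 41.3
= 252 + 41.3
= 293.3 mOsm/kg

293.3 mOsm/kg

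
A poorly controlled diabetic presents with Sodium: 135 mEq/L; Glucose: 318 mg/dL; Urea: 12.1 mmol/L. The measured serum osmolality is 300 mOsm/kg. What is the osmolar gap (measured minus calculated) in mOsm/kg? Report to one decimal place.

0.2 mOsm/kg

Calculated osmolality = 2·Na + glucose/18 + urea
= 2·135 + 318/18 + 12.1
= 270 + 17.67 + 12.10
= 299.77 mOsm/kg ≈ 299.8 mOsm/kg
Osmolar gap = measured − calculated = 300 − 299.8 = 0.2 mOsm/kg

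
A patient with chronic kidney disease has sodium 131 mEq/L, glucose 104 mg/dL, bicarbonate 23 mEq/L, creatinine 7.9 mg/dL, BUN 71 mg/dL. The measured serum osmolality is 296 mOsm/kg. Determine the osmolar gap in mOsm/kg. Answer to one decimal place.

2.9 mOsm/kg

Calculated osmolality = 2·Na + glucose/18 + BUN/2.8
= 2·131 + 104/18 + 71/2.8
= 262 + 5.78 + 25.36
= 293.14 mOsm/kg ≈ 293.1 mOsm/kg
Osmolar gap = measured − calculated = 296 − 293.1 = 2.9 mOsm/kg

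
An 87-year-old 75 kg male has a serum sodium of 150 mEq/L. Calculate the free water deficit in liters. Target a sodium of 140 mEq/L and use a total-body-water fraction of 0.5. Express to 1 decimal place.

TBW = 0.5 · 75 = 37.5 L
Free water deficit = TBW · (Na/140 − 1)
= 37.5 · (150/140 − 1)
= 37.5 · 0.0714
= 2.68 L

2.7 L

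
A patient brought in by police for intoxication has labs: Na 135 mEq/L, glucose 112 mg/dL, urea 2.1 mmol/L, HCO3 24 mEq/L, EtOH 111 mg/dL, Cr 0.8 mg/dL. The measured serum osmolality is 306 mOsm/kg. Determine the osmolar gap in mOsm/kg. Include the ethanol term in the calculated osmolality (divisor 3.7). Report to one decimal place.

Calculated osmolality = 2·Na + glucose/18 + urea + ethanol/3.7
= 2·135 + 112/18 + 2.1 + 111/3.7
= 270 + 6.22 + 2.10 + 30
= 308.32 mOsm/kg ≈ 308.3 mOsm/kg
Osmolar gap = measured − calculated = 306 − 308.3 = -2.3 mOsm/kg

-2.3 mOsm/kg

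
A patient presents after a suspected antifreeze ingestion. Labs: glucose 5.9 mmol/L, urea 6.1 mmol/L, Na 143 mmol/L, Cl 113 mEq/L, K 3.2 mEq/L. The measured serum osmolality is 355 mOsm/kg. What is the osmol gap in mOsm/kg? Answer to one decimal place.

57.0 mOsm/kg

Calculated osmolality = 2·Na + glucose + urea
= 2·143 + 5.9 + 6.1
= 286 + 5.90 + 6.10
= 298 mOsm/kg ≈ 298.0 mOsm/kg
Osmolar gap = measured − calculated = 355 − 298.0 = 57.0 mOsm/kg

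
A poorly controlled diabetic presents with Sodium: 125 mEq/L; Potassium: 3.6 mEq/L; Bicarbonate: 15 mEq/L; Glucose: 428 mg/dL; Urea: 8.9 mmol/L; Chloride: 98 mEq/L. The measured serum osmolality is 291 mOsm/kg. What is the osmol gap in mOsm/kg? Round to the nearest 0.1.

Calculated osmolality = 2·Na + glucose/18 + urea
= 2·125 + 428/18 + 8.9
= 250 + 23.78 + 8.90
= 282.68 mOsm/kg ≈ 282.7 mOsm/kg
Osmolar gap = measured − calculated = 291 − 282.7 = 8.3 mOsm/kg

8.3 mOsm/kg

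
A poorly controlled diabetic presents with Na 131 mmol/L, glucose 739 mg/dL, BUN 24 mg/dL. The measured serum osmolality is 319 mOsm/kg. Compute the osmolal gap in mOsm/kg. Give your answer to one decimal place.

7.4 mOsm/kg

Calculated osmolality = 2·Na + glucose/18 + BUN/2.8
= 2·131 + 739/18 + 24/2.8
= 262 + 41.06 + 8.57
= 311.63 mOsm/kg ≈ 311.6 mOsm/kg
Osmolar gap = measured − calculated = 319 − 311.6 = 7.4 mOsm/kg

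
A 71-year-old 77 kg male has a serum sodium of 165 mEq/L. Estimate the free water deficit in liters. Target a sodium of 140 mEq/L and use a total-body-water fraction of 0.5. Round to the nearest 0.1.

6.9 L

TBW = 0.5 · 77 = 38.5 L
Free water deficit = TBW · (Na/140 − 1)
= 38.5 · (165/140 − 1)
= 38.5 · 0.1786
= 6.88 L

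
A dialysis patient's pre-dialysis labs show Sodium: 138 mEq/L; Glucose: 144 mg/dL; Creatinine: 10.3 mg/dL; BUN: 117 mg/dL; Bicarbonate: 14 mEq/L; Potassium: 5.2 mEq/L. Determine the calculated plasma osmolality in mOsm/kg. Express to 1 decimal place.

Calculated osmolality = 2·Na + glucose/18 + BUN/2.8
= 2·138 + 144/18 + 117/2.8
= 276 + 8 + 41.79
= 325.79 mOsm/kg

325.8 mOsm/kg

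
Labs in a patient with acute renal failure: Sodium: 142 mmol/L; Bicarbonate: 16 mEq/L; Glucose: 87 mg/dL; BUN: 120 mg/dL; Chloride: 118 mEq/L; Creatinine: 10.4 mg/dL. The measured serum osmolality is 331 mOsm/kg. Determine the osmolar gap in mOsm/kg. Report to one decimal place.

Calculated osmolality = 2·Na + glucose/18 + BUN/2.8
= 2·142 + 87/18 + 120/2.8
= 284 + 4.83 + 42.86
= 331.69 mOsm/kg ≈ 331.7 mOsm/kg
Osmolar gap = measured − calculated = 331 − 331.7 = -0.7 mOsm/kg

-0.7 mOsm/kg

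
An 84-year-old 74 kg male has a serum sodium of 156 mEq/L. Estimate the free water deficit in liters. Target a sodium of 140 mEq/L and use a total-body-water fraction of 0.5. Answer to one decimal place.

4.2 L

TBW = 0.5 · 74 = 37 L
Free water deficit = TBW · (Na/140 − 1)
= 37 · (156/140 − 1)
= 37 · 0.1143
= 4.23 L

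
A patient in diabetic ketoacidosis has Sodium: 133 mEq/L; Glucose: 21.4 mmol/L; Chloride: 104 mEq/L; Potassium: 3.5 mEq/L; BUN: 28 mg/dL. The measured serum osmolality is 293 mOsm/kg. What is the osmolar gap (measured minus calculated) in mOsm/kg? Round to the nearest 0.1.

Calculated osmolality = 2·Na + glucose + BUN/2.8
= 2·133 + 21.4 + 28/2.8
= 266 + 21.40 + 10
= 297.4 mOsm/kg ≈ 297.4 mOsm/kg
Osmolar gap = measured − calculated = 293 − 297.4 = -4.4 mOsm/kg

-4.4 mOsm/kg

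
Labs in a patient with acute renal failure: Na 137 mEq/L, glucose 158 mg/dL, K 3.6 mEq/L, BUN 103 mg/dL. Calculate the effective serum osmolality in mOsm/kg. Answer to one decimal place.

282.8 mOsm/kg

Effective osmolality excludes urea (freely permeant across cell membranes):
2·Na + glucose/18
= 2·137 + 158/18
= 274 + 8.78
= 282.78 mOsm/kg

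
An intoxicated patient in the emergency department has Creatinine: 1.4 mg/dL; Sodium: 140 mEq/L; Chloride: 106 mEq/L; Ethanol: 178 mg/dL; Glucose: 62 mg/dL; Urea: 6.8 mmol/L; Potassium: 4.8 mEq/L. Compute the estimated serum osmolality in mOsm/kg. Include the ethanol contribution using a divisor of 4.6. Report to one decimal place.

328.9 mOsm/kg

Calculated osmolality = 2·Na + glucose/18 + urea + ethanol/4.6
= 2·140 + 62/18 + 6.8 + 178/4.6
= 280 + 3.44 + 6.80 + 38.70
= 328.94 mOsm/kg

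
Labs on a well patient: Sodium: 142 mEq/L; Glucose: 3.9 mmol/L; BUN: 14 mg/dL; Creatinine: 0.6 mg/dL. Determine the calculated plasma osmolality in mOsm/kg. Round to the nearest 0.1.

Calculated osmolality = 2·Na + glucose + BUN/2.8
= 2·142 + 3.9 + 14/2.8
= 284 + 3.90 + 5
= 292.9 mOsm/kg

292.9 mOsm/kg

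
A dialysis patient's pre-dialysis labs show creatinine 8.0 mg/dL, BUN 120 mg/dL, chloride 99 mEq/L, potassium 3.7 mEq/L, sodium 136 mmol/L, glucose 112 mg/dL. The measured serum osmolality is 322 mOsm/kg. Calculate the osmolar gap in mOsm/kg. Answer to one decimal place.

Calculated osmolality = 2·Na + glucose/18 + BUN/2.8
= 2·136 + 112/18 + 120/2.8
= 272 + 6.22 + 42.86
= 321.08 mOsm/kg ≈ 321.1 mOsm/kg
Osmolar gap = measured − calculated = 322 − 321.1 = 0.9 mOsm/kg

0.9 mOsm/kg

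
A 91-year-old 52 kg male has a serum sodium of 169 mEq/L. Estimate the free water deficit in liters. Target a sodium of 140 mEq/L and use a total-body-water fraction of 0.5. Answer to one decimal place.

5.4 L

TBW = 0.5 · 52 = 26 L
Free water deficit = TBW · (Na/140 − 1)
= 26 · (169/140 − 1)
= 26 · 0.2071
= 5.38 L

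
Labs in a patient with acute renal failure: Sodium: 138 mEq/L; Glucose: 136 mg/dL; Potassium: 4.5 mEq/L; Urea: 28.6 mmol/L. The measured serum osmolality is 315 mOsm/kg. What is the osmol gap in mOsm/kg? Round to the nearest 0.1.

2.8 mOsm/kg

Calculated osmolality = 2·Na + glucose/18 + urea
= 2·138 + 136/18 + 28.6
= 276 + 7.56 + 28.60
= 312.16 mOsm/kg ≈ 312.2 mOsm/kg
Osmolar gap = measured − calculated = 315 − 312.2 = 2.8 mOsm/kg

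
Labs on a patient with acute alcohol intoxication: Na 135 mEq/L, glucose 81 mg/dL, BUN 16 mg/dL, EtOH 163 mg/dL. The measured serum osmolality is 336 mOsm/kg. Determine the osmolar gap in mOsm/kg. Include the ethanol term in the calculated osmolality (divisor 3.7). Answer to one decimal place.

Calculated osmolality = 2·Na + glucose/18 + BUN/2.8 + ethanol/3.7
= 2·135 + 81/18 + 16/2.8 + 163/3.7
= 270 + 4.50 + 5.71 + 44.05
= 324.26 mOsm/kg ≈ 324.3 mOsm/kg
Osmolar gap = measured − calculated = 336 − 324.3 = 11.7 mOsm/kg

11.7 mOsm/kg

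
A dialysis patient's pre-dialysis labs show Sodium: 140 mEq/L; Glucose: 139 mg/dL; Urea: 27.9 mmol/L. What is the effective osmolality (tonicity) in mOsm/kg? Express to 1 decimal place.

Effective osmolality excludes urea (freely permeant across cell membranes):
2·Na + glucose/18
= 2·140 + 139/18
= 280 + 7.72
= 287.72 mOsm/kg

287.7 mOsm/kg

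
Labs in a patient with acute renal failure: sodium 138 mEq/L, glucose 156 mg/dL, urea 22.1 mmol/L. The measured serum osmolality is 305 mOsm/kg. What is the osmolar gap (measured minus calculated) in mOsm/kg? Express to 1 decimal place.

-1.8 mOsm/kg

Calculated osmolality = 2·Na + glucose/18 + urea
= 2·138 + 156/18 + 22.1
= 276 + 8.67 + 22.10
= 306.77 mOsm/kg ≈ 306.8 mOsm/kg
Osmolar gap = measured − calculated = 305 − 306.8 = -1.8 mOsm/kg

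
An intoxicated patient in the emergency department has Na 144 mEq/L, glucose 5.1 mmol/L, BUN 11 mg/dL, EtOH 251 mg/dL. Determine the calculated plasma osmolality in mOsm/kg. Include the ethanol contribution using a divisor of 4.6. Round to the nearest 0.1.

351.6 mOsm/kg

Calculated osmolality = 2·Na + glucose + BUN/2.8 + ethanol/4.6
= 2·144 + 5.1 + 11/2.8 + 251/4.6
= 288 + 5.10 + 3.93 + 54.57
= 351.6 mOsm/kg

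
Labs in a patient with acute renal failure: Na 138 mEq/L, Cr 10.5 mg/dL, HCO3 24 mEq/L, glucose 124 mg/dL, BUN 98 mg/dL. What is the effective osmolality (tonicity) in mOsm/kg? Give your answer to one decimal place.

Effective osmolality excludes urea (freely permeant across cell membranes):
2·Na + glucose/18
= 2·138 + 124/18
= 276 + 6.89
= 282.89 mOsm/kg

282.9 mOsm/kg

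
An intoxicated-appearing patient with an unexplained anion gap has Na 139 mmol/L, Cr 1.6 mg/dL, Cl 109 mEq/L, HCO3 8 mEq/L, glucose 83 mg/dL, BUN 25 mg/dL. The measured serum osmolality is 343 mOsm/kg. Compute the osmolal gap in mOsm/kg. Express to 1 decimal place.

Calculated osmolality = 2·Na + glucose/18 + BUN/2.8
= 2·139 + 83/18 + 25/2.8
= 278 + 4.61 + 8.93
= 291.54 mOsm/kg ≈ 291.5 mOsm/kg
Osmolar gap = measured − calculated = 343 − 291.5 = 51.5 mOsm/kg

51.5 mOsm/kg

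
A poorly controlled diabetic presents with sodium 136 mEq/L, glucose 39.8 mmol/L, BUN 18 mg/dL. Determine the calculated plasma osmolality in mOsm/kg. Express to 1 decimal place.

318.2 mOsm/kg

Calculated osmolality = 2·Na + glucose + BUN/2.8
= 2·136 + 39.8 + 18/2.8
= 272 + 39.80 + 6.43
= 318.23 mOsm/kg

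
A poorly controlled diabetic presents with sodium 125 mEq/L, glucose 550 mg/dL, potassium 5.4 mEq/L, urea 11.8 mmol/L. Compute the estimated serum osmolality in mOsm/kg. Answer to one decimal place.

292.4 mOsm/kg

Calculated osmolality = 2·Na + glucose/18 + urea
= 2·125 + 550/18 + 11.8
= 250 + 30.56 + 11.80
= 292.36 mOsm/kg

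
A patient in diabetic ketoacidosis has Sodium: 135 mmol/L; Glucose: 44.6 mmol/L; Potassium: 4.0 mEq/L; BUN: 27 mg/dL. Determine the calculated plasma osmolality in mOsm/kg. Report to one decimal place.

Calculated osmolality = 2·Na + glucose + BUN/2.8
= 2·135 + 44.6 + 27/2.8
= 270 + 44.60 + 9.64
= 324.24 mOsm/kg

324.2 mOsm/kg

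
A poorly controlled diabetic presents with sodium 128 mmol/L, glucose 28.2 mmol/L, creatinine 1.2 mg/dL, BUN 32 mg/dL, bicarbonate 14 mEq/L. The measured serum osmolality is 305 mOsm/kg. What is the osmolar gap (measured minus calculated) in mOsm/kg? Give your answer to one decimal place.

9.4 mOsm/kg

Calculated osmolality = 2·Na + glucose + BUN/2.8
= 2·128 + 28.2 + 32/2.8
= 256 + 28.20 + 11.43
= 295.63 mOsm/kg ≈ 295.6 mOsm/kg
Osmolar gap = measured − calculated = 305 − 295.6 = 9.4 mOsm/kg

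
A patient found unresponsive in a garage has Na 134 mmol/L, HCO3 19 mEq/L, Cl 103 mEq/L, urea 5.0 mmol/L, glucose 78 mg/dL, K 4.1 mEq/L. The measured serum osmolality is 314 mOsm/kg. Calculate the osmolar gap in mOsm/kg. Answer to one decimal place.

36.7 mOsm/kg

Calculated osmolality = 2·Na + glucose/18 + urea
= 2·134 + 78/18 + 5
= 268 + 4.33 + 5
= 277.33 mOsm/kg ≈ 277.3 mOsm/kg
Osmolar gap = measured − calculated = 314 − 277.3 = 36.7 mOsm/kg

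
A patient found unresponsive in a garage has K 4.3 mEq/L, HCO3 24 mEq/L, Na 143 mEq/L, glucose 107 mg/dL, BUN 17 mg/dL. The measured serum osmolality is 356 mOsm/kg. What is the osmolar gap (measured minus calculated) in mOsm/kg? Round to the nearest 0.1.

58.0 mOsm/kg

Calculated osmolality = 2·Na + glucose/18 + BUN/2.8
= 2·143 + 107/18 + 17/2.8
= 286 + 5.94 + 6.07
= 298.01 mOsm/kg ≈ 298.0 mOsm/kg
Osmolar gap = measured − calculated = 356 − 298.0 = 58.0 mOsm/kg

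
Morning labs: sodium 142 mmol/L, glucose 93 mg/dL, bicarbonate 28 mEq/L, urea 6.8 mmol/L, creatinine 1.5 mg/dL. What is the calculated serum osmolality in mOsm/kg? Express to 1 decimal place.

Calculated osmolality = 2·Na + glucose/18 + urea
= 2·142 + 93/18 + 6.8
= 284 + 5.17 + 6.80
= 295.97 mOsm/kg

296.0 mOsm/kg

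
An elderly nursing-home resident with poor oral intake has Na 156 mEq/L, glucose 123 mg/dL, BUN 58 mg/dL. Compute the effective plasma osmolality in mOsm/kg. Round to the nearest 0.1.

Effective osmolality excludes urea (freely permeant across cell membranes):
2·Na + glucose/18
= 2·156 + 123/18
= 312 + 6.83
= 318.83 mOsm/kg

318.8 mOsm/kg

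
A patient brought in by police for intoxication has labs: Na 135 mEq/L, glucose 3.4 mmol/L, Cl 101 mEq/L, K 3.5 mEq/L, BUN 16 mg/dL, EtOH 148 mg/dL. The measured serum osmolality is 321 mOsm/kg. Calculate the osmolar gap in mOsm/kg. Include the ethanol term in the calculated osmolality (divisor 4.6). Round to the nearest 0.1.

Calculated osmolality = 2·Na + glucose + BUN/2.8 + ethanol/4.6
= 2·135 + 3.4 + 16/2.8 + 148/4.6
= 270 + 3.40 + 5.71 + 32.17
= 311.28 mOsm/kg ≈ 311.3 mOsm/kg
Osmolar gap = measured − calculated = 321 − 311.3 = 9.7 mOsm/kg

9.7 mOsm/kg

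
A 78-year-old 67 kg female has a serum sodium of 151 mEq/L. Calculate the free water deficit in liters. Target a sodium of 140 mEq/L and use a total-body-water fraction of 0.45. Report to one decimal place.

TBW = 0.45 · 67 = 30.15 L
Free water deficit = TBW · (Na/140 − 1)
= 30.15 · (151/140 − 1)
= 30.15 · 0.0786
= 2.37 L

2.4 L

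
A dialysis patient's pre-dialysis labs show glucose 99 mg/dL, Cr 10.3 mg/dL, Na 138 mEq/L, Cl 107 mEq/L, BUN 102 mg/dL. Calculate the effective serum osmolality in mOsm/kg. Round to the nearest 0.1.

Effective osmolality excludes urea (freely permeant across cell membranes):
2·Na + glucose/18
= 2·138 + 99/18
= 276 + 5.5
= 281.5 mOsm/kg

281.5 mOsm/kg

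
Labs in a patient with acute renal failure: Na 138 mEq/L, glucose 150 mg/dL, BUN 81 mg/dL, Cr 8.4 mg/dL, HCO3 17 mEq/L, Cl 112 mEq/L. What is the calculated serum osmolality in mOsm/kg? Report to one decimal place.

Calculated osmolality = 2·Na + glucose/18 + BUN/2.8
= 2·138 + 150/18 + 81/2.8
= 276 + 8.33 + 28.93
= 313.26 mOsm/kg

313.3 mOsm/kg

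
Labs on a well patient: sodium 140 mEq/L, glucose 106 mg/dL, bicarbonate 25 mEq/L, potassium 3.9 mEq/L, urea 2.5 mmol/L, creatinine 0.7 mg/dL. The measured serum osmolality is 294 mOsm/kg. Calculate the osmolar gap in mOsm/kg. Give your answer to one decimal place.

5.6 mOsm/kg

Calculated osmolality = 2·Na + glucose/18 + urea
= 2·140 + 106/18 + 2.5
= 280 + 5.89 + 2.50
= 288.39 mOsm/kg ≈ 288.4 mOsm/kg
Osmolar gap = measured − calculated = 294 − 288.4 = 5.6 mOsm/kg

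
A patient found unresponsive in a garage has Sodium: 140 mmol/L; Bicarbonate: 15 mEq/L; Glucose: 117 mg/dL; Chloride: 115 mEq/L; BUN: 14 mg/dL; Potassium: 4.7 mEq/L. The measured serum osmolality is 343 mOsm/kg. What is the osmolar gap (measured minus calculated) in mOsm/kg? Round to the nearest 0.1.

51.5 mOsm/kg

Calculated osmolality = 2·Na + glucose/18 + BUN/2.8
= 2·140 + 117/18 + 14/2.8
= 280 + 6.50 + 5
= 291.5 mOsm/kg ≈ 291.5 mOsm/kg
Osmolar gap = measured − calculated = 343 − 291.5 = 51.5 mOsm/kg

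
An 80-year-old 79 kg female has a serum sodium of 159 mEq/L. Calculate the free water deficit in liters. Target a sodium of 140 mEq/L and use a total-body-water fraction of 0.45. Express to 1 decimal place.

TBW = 0.45 · 79 = 35.55 L
Free water deficit = TBW · (Na/140 − 1)
= 35.55 · (159/140 − 1)
= 35.55 · 0.1357
= 4.82 L

4.8 L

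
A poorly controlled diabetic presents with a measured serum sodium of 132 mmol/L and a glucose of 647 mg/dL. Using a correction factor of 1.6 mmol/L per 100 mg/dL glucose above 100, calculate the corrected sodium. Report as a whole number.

Corrected Na = measured Na + 1.6 · (glucose − 100)/100
= 132 + 1.6 · (647 − 100)/100
= 132 + 8.8
= 140.8 mmol/L

141 mmol/L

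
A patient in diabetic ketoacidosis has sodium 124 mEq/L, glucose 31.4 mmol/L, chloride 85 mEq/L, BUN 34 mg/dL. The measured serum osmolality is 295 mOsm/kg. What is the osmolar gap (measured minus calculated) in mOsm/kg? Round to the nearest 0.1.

Calculated osmolality = 2·Na + glucose + BUN/2.8
= 2·124 + 31.4 + 34/2.8
= 248 + 31.40 + 12.14
= 291.54 mOsm/kg ≈ 291.5 mOsm/kg
Osmolar gap = measured − calculated = 295 − 291.5 = 3.5 mOsm/kg

3.5 mOsm/kg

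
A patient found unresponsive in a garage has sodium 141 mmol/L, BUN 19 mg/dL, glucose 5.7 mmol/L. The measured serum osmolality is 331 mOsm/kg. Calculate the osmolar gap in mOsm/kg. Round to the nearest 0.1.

36.5 mOsm/kg

Calculated osmolality = 2·Na + glucose + BUN/2.8
= 2·141 + 5.7 + 19/2.8
= 282 + 5.70 + 6.79
= 294.49 mOsm/kg ≈ 294.5 mOsm/kg
Osmolar gap = measured − calculated = 331 − 294.5 = 36.5 mOsm/kg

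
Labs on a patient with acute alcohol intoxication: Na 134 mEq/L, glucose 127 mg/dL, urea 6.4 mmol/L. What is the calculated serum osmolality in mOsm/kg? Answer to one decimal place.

Calculated osmolality = 2·Na + glucose/18 + urea
= 2·134 + 127/18 + 6.4
= 268 + 7.06 + 6.40
= 281.46 mOsm/kg

281.5 mOsm/kg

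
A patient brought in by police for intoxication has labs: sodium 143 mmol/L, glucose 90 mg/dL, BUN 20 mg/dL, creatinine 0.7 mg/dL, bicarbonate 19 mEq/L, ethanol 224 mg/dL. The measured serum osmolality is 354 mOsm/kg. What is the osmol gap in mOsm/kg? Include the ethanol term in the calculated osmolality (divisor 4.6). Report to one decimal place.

7.2 mOsm/kg

Calculated osmolality = 2·Na + glucose/18 + BUN/2.8 + ethanol/4.6
= 2·143 + 90/18 + 20/2.8 + 224/4.6
= 286 + 5 + 7.14 + 48.70
= 346.84 mOsm/kg ≈ 346.8 mOsm/kg
Osmolar gap = measured − calculated = 354 − 346.8 = 7.2 mOsm/kg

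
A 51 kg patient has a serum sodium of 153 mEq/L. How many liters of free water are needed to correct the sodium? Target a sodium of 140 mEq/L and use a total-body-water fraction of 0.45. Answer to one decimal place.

TBW = 0.45 · 51 = 22.95 L
Free water deficit = TBW · (Na/140 − 1)
= 22.95 · (153/140 − 1)
= 22.95 · 0.0929
= 2.13 L

2.1 L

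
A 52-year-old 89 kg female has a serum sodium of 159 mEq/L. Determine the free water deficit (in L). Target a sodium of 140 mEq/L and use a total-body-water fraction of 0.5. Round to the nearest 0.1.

TBW = 0.5 · 89 = 44.5 L
Free water deficit = TBW · (Na/140 − 1)
= 44.5 · (159/140 − 1)
= 44.5 · 0.1357
= 6.04 L

6.0 L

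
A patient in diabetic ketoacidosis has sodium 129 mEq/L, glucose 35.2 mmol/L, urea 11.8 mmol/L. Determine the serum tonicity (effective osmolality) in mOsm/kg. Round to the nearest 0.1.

293.2 mOsm/kg

Effective osmolality excludes urea (freely permeant across cell membranes):
2·Na + glucose
= 2·129 + 35.2
= 258 + 35.2
= 293.2 mOsm/kg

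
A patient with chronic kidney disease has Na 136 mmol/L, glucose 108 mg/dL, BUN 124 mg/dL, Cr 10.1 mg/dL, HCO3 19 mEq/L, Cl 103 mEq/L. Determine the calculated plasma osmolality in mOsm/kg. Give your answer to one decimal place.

Calculated osmolality = 2·Na + glucose/18 + BUN/2.8
= 2·136 + 108/18 + 124/2.8
= 272 + 6 + 44.29
= 322.29 mOsm/kg

322.3 mOsm/kg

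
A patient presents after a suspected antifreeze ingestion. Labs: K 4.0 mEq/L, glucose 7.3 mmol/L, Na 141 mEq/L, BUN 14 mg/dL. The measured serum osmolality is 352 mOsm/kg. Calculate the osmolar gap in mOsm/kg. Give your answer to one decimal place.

57.7 mOsm/kg

Calculated osmolality = 2·Na + glucose + BUN/2.8
= 2·141 + 7.3 + 14/2.8
= 282 + 7.30 + 5
= 294.3 mOsm/kg ≈ 294.3 mOsm/kg
Osmolar gap = measured − calculated = 352 − 294.3 = 57.7 mOsm/kg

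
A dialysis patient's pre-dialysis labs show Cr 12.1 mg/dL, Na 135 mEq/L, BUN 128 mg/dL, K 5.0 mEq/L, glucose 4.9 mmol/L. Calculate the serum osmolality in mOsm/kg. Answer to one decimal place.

Calculated osmolality = 2·Na + glucose + BUN/2.8
= 2·135 + 4.9 + 128/2.8
= 270 + 4.90 + 45.71
= 320.61 mOsm/kg

320.6 mOsm/kg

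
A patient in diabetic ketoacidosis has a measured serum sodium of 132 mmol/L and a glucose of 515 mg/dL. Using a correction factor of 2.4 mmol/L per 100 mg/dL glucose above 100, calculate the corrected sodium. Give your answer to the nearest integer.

142 mmol/L

Corrected Na = measured Na + 2.4 · (glucose − 100)/100
= 132 + 2.4 · (515 − 100)/100
= 132 + 10
= 142 mmol/L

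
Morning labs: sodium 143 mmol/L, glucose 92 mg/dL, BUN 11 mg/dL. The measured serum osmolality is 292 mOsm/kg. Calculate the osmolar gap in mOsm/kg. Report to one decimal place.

-3.0 mOsm/kg

Calculated osmolality = 2·Na + glucose/18 + BUN/2.8
= 2·143 + 92/18 + 11/2.8
= 286 + 5.11 + 3.93
= 295.04 mOsm/kg ≈ 295.0 mOsm/kg
Osmolar gap = measured − calculated = 292 − 295.0 = -3.0 mOsm/kg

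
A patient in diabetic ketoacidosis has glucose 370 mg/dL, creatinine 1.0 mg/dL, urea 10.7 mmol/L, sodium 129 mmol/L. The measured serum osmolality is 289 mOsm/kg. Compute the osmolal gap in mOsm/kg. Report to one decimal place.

-0.3 mOsm/kg

Calculated osmolality = 2·Na + glucose/18 + urea
= 2·129 + 370/18 + 10.7
= 258 + 20.56 + 10.70
= 289.26 mOsm/kg ≈ 289.3 mOsm/kg
Osmolar gap = measured − calculated = 289 − 289.3 = -0.3 mOsm/kg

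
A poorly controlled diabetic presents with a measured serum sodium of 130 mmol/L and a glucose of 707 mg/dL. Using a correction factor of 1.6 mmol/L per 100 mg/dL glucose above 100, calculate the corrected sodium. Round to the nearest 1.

140 mmol/L

Corrected Na = measured Na + 1.6 · (glucose − 100)/100
= 130 + 1.6 · (707 − 100)/100
= 130 + 9.7
= 139.7 mmol/L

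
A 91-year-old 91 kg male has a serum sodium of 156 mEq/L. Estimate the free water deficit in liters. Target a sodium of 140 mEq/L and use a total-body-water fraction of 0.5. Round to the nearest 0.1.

TBW = 0.5 · 91 = 45.5 L
Free water deficit = TBW · (Na/140 − 1)
= 45.5 · (156/140 − 1)
= 45.5 · 0.1143
= 5.2 L

5.2 L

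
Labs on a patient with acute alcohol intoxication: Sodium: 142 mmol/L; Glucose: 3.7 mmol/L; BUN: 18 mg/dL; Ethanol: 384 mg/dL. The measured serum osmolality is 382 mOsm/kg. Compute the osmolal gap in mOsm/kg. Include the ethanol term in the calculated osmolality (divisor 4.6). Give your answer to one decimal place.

Calculated osmolality = 2·Na + glucose + BUN/2.8 + ethanol/4.6
= 2·142 + 3.7 + 18/2.8 + 384/4.6
= 284 + 3.70 + 6.43 + 83.48
= 377.61 mOsm/kg ≈ 377.6 mOsm/kg
Osmolar gap = measured − calculated = 382 − 377.6 = 4.4 mOsm/kg

4.4 mOsm/kg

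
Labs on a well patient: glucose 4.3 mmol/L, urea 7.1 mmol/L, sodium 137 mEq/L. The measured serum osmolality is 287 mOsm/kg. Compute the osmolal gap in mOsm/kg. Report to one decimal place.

1.6 mOsm/kg

Calculated osmolality = 2·Na + glucose + urea
= 2·137 + 4.3 + 7.1
= 274 + 4.30 + 7.10
= 285.4 mOsm/kg ≈ 285.4 mOsm/kg
Osmolar gap = measured − calculated = 287 − 285.4 = 1.6 mOsm/kg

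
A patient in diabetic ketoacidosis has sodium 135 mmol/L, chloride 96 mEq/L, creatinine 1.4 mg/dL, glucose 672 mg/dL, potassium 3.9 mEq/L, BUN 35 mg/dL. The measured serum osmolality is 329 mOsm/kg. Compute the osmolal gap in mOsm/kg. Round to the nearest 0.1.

Calculated osmolality = 2·Na + glucose/18 + BUN/2.8
= 2·135 + 672/18 + 35/2.8
= 270 + 37.33 + 12.50
= 319.83 mOsm/kg ≈ 319.8 mOsm/kg
Osmolar gap = measured − calculated = 329 − 319.8 = 9.2 mOsm/kg

9.2 mOsm/kg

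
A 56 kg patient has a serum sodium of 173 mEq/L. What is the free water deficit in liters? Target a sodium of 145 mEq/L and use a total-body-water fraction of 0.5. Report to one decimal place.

5.4 L

TBW = 0.5 · 56 = 28 L
Free water deficit = TBW · (Na/145 − 1)
= 28 · (173/145 − 1)
= 28 · 0.1931
= 5.41 L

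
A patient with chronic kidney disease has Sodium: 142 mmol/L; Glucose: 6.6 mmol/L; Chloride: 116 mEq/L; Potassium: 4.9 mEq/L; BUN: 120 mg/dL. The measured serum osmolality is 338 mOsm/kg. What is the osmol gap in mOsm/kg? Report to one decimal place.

4.5 mOsm/kg

Calculated osmolality = 2·Na + glucose + BUN/2.8
= 2·142 + 6.6 + 120/2.8
= 284 + 6.60 + 42.86
= 333.46 mOsm/kg ≈ 333.5 mOsm/kg
Osmolar gap = measured − calculated = 338 − 333.5 = 4.5 mOsm/kg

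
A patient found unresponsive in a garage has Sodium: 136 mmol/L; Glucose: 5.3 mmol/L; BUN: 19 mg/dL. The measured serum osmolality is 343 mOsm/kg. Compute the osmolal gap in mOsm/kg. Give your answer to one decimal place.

Calculated osmolality = 2·Na + glucose + BUN/2.8
= 2·136 + 5.3 + 19/2.8
= 272 + 5.30 + 6.79
= 284.09 mOsm/kg ≈ 284.1 mOsm/kg
Osmolar gap = measured − calculated = 343 − 284.1 = 58.9 mOsm/kg

58.9 mOsm/kg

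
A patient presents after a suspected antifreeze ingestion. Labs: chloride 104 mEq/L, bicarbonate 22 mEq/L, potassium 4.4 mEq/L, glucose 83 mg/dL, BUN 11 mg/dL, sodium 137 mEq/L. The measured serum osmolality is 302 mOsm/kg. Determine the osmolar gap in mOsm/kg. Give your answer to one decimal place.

Calculated osmolality = 2·Na + glucose/18 + BUN/2.8
= 2·137 + 83/18 + 11/2.8
= 274 + 4.61 + 3.93
= 282.54 mOsm/kg ≈ 282.5 mOsm/kg
Osmolar gap = measured − calculated = 302 − 282.5 = 19.5 mOsm/kg

19.5 mOsm/kg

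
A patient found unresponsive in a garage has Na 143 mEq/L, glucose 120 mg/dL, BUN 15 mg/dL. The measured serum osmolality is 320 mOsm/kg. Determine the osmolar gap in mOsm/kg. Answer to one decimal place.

Calculated osmolality = 2·Na + glucose/18 + BUN/2.8
= 2·143 + 120/18 + 15/2.8
= 286 + 6.67 + 5.36
= 298.03 mOsm/kg ≈ 298.0 mOsm/kg
Osmolar gap = measured − calculated = 320 − 298.0 = 22.0 mOsm/kg

22.0 mOsm/kg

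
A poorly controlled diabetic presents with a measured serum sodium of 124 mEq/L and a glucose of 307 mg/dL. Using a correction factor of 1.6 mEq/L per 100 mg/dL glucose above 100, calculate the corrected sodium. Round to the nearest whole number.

Corrected Na = measured Na + 1.6 · (glucose − 100)/100
= 124 + 1.6 · (307 − 100)/100
= 124 + 3.3
= 127.3 mEq/L

127 mEq/L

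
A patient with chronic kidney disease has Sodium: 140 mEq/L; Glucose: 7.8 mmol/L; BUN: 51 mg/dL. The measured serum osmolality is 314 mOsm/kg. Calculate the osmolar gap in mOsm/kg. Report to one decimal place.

Calculated osmolality = 2·Na + glucose + BUN/2.8
= 2·140 + 7.8 + 51/2.8
= 280 + 7.80 + 18.21
= 306.01 mOsm/kg ≈ 306.0 mOsm/kg
Osmolar gap = measured − calculated = 314 − 306.0 = 8.0 mOsm/kg

8.0 mOsm/kg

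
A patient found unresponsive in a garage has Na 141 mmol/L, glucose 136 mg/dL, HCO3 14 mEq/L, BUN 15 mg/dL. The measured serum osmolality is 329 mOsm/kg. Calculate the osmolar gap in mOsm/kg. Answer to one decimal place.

34.1 mOsm/kg

Calculated osmolality = 2·Na + glucose/18 + BUN/2.8
= 2·141 + 136/18 + 15/2.8
= 282 + 7.56 + 5.36
= 294.92 mOsm/kg ≈ 294.9 mOsm/kg
Osmolar gap = measured − calculated = 329 − 294.9 = 34.1 mOsm/kg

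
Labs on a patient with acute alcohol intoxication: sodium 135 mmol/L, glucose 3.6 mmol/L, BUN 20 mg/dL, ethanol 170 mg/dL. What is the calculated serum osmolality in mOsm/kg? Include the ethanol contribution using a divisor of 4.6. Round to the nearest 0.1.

317.7 mOsm/kg

Calculated osmolality = 2·Na + glucose + BUN/2.8 + ethanol/4.6
= 2·135 + 3.6 + 20/2.8 + 170/4.6
= 270 + 3.60 + 7.14 + 36.96
= 317.7 mOsm/kg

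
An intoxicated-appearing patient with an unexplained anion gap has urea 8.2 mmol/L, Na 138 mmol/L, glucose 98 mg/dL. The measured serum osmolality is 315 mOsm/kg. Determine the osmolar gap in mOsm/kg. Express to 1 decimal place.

25.4 mOsm/kg

Calculated osmolality = 2·Na + glucose/18 + urea
= 2·138 + 98/18 + 8.2
= 276 + 5.44 + 8.20
= 289.64 mOsm/kg ≈ 289.6 mOsm/kg
Osmolar gap = measured − calculated = 315 − 289.6 = 25.4 mOsm/kg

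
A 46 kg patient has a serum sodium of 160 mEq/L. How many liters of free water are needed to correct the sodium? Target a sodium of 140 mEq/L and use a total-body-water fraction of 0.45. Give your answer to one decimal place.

3.0 L

TBW = 0.45 · 46 = 20.7 L
Free water deficit = TBW · (Na/140 − 1)
= 20.7 · (160/140 − 1)
= 20.7 · 0.1429
= 2.96 L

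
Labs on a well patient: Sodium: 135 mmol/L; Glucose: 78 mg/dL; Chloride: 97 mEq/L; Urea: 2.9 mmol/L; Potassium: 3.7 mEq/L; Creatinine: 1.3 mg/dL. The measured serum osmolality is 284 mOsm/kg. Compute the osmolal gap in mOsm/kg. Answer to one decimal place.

6.8 mOsm/kg

Calculated osmolality = 2·Na + glucose/18 + urea
= 2·135 + 78/18 + 2.9
= 270 + 4.33 + 2.90
= 277.23 mOsm/kg ≈ 277.2 mOsm/kg
Osmolar gap = measured − calculated = 284 − 277.2 = 6.8 mOsm/kg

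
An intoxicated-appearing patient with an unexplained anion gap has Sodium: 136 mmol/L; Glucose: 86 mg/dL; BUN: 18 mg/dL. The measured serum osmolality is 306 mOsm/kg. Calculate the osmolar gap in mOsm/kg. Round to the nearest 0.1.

22.8 mOsm/kg

Calculated osmolality = 2·Na + glucose/18 + BUN/2.8
= 2·136 + 86/18 + 18/2.8
= 272 + 4.78 + 6.43
= 283.21 mOsm/kg ≈ 283.2 mOsm/kg
Osmolar gap = measured − calculated = 306 − 283.2 = 22.8 mOsm/kg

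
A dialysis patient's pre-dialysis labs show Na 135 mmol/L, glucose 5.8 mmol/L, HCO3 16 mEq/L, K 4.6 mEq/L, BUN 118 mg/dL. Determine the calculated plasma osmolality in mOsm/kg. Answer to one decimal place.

Calculated osmolality = 2·Na + glucose + BUN/2.8
= 2·135 + 5.8 + 118/2.8
= 270 + 5.80 + 42.14
= 317.94 mOsm/kg

317.9 mOsm/kg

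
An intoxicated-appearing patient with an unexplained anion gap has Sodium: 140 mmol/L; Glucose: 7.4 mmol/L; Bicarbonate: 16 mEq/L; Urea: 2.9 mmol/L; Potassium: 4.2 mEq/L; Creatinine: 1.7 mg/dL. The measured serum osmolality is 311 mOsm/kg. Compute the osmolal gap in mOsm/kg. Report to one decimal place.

Calculated osmolality = 2·Na + glucose + urea
= 2·140 + 7.4 + 2.9
= 280 + 7.40 + 2.90
= 290.3 mOsm/kg ≈ 290.3 mOsm/kg
Osmolar gap = measured − calculated = 311 − 290.3 = 20.7 mOsm/kg

20.7 mOsm/kg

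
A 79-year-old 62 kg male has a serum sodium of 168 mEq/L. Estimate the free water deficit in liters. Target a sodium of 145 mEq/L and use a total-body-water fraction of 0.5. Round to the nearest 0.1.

TBW = 0.5 · 62 = 31 L
Free water deficit = TBW · (Na/145 − 1)
= 31 · (168/145 − 1)
= 31 · 0.1586
= 4.92 L

4.9 L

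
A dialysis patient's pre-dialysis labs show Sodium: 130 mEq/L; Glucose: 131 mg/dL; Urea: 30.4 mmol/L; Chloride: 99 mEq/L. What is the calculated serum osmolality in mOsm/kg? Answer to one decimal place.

297.7 mOsm/kg

Calculated osmolality = 2·Na + glucose/18 + urea
= 2·130 + 131/18 + 30.4
= 260 + 7.28 + 30.40
= 297.68 mOsm/kg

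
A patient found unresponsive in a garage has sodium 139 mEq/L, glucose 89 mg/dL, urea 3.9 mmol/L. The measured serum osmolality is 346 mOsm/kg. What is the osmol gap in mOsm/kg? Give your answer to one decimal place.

59.2 mOsm/kg

Calculated osmolality = 2·Na + glucose/18 + urea
= 2·139 + 89/18 + 3.9
= 278 + 4.94 + 3.90
= 286.84 mOsm/kg ≈ 286.8 mOsm/kg
Osmolar gap = measured − calculated = 346 − 286.8 = 59.2 mOsm/kg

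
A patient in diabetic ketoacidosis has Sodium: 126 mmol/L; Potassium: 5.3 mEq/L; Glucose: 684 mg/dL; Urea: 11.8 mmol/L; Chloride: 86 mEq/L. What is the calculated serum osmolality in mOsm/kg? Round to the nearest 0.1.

301.8 mOsm/kg

Calculated osmolality = 2·Na + glucose/18 + urea
= 2·126 + 684/18 + 11.8
= 252 + 38 + 11.80
= 301.8 mOsm/kg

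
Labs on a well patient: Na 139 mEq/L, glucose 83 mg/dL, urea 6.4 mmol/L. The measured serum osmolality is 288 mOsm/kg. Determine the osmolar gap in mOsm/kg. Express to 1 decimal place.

Calculated osmolality = 2·Na + glucose/18 + urea
= 2·139 + 83/18 + 6.4
= 278 + 4.61 + 6.40
= 289.01 mOsm/kg ≈ 289.0 mOsm/kg
Osmolar gap = measured − calculated = 288 − 289.0 = -1.0 mOsm/kg

-1.0 mOsm/kg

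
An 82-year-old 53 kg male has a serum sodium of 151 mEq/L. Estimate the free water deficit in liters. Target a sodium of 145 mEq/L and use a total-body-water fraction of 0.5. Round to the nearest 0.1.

1.1 L

TBW = 0.5 · 53 = 26.5 L
Free water deficit = TBW · (Na/145 − 1)
= 26.5 · (151/145 − 1)
= 26.5 · 0.0414
= 1.1 L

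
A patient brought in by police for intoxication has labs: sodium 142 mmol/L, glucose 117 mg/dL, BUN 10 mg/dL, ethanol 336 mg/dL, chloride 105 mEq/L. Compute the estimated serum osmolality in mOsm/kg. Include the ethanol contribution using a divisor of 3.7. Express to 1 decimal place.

Calculated osmolality = 2·Na + glucose/18 + BUN/2.8 + ethanol/3.7
= 2·142 + 117/18 + 10/2.8 + 336/3.7
= 284 + 6.50 + 3.57 + 90.81
= 384.88 mOsm/kg

384.9 mOsm/kg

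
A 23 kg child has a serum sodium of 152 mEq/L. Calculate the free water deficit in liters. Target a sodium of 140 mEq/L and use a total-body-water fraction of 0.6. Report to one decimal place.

1.2 L

TBW = 0.6 · 23 = 13.8 L
Free water deficit = TBW · (Na/140 − 1)
= 13.8 · (152/140 − 1)
= 13.8 · 0.0857
= 1.18 L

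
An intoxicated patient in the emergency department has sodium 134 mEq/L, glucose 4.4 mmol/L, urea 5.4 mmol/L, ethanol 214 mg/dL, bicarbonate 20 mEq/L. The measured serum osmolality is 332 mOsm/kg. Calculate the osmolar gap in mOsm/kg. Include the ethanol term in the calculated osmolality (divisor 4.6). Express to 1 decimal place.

7.7 mOsm/kg

Calculated osmolality = 2·Na + glucose + urea + ethanol/4.6
= 2·134 + 4.4 + 5.4 + 214/4.6
= 268 + 4.40 + 5.40 + 46.52
= 324.32 mOsm/kg ≈ 324.3 mOsm/kg
Osmolar gap = measured − calculated = 332 − 324.3 = 7.7 mOsm/kg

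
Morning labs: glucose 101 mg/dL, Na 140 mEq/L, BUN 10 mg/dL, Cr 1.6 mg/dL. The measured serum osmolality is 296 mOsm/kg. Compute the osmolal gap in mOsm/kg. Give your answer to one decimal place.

Calculated osmolality = 2·Na + glucose/18 + BUN/2.8
= 2·140 + 101/18 + 10/2.8
= 280 + 5.61 + 3.57
= 289.18 mOsm/kg ≈ 289.2 mOsm/kg
Osmolar gap = measured − calculated = 296 − 289.2 = 6.8 mOsm/kg

6.8 mOsm/kg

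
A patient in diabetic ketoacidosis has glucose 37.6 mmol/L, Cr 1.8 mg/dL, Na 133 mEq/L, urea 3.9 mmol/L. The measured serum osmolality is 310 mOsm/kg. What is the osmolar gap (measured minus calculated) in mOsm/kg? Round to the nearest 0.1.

Calculated osmolality = 2·Na + glucose + urea
= 2·133 + 37.6 + 3.9
= 266 + 37.60 + 3.90
= 307.5 mOsm/kg ≈ 307.5 mOsm/kg
Osmolar gap = measured − calculated = 310 − 307.5 = 2.5 mOsm/kg

2.5 mOsm/kg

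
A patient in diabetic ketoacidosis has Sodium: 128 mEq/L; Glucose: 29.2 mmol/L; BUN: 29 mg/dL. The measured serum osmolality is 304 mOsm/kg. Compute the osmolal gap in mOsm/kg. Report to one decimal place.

Calculated osmolality = 2·Na + glucose + BUN/2.8
= 2·128 + 29.2 + 29/2.8
= 256 + 29.20 + 10.36
= 295.56 mOsm/kg ≈ 295.6 mOsm/kg
Osmolar gap = measured − calculated = 304 − 295.6 = 8.4 mOsm/kg

8.4 mOsm/kg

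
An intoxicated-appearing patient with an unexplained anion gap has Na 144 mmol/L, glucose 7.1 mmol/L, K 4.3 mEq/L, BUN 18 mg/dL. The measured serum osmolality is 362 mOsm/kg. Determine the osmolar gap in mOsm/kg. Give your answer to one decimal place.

60.5 mOsm/kg

Calculated osmolality = 2·Na + glucose + BUN/2.8
= 2·144 + 7.1 + 18/2.8
= 288 + 7.10 + 6.43
= 301.53 mOsm/kg ≈ 301.5 mOsm/kg
Osmolar gap = measured − calculated = 362 − 301.5 = 60.5 mOsm/kg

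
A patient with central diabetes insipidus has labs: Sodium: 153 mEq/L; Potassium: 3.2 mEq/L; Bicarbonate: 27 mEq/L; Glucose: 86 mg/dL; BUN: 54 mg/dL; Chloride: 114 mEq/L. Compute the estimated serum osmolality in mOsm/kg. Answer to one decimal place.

330.1 mOsm/kg

Calculated osmolality = 2·Na + glucose/18 + BUN/2.8
= 2·153 + 86/18 + 54/2.8
= 306 + 4.78 + 19.29
= 330.07 mOsm/kg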